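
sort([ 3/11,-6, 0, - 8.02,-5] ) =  [ - 8.02, - 6, - 5,0, 3/11]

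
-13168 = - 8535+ - 4633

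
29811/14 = 2129 + 5/14 = 2129.36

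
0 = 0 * 85833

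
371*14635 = 5429585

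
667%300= 67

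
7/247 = 7/247 = 0.03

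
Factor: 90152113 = 90152113^1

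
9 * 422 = 3798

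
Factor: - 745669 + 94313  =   - 651356= -2^2*162839^1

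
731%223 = 62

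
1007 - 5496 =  - 4489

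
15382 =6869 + 8513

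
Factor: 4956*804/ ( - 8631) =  - 2^4 * 59^1*67^1*137^( - 1) = - 63248/137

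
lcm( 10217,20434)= 20434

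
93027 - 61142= 31885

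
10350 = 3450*3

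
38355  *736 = 28229280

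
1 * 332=332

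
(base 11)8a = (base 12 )82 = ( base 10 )98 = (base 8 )142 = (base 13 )77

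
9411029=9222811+188218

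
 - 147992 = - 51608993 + 51461001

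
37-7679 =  - 7642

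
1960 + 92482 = 94442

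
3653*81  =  295893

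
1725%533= 126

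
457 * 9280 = 4240960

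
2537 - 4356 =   -  1819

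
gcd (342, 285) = 57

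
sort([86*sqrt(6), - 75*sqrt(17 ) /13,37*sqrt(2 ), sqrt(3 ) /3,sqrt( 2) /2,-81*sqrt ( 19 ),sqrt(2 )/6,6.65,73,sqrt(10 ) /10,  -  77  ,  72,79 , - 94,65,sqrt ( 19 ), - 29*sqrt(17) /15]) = [ - 81*sqrt( 19 ) ,-94, -77, - 75*sqrt( 17)/13,-29*sqrt( 17) /15 , sqrt(2)/6,sqrt(10)/10,sqrt (3 ) /3,sqrt(2 ) /2,sqrt(19), 6.65,37*sqrt(2), 65 , 72,73,79, 86*sqrt (6)]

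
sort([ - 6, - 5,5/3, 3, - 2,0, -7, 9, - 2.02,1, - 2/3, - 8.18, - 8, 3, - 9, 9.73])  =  [-9,-8.18 , - 8,- 7, - 6, - 5, - 2.02,-2,-2/3, 0, 1,5/3, 3 , 3 , 9, 9.73 ] 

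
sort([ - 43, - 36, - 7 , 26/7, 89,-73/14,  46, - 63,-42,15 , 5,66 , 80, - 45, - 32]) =[ - 63,- 45, - 43 , - 42 ,- 36, - 32, - 7, - 73/14,26/7,5 , 15,46 , 66,80, 89] 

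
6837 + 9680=16517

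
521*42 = 21882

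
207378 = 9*23042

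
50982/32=1593 + 3/16 = 1593.19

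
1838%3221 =1838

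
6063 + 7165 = 13228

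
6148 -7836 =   -  1688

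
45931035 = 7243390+38687645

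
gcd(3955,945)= 35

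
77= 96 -19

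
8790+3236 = 12026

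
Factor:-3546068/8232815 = - 2^2 *5^(-1)*886517^1*1646563^( - 1)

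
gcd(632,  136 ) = 8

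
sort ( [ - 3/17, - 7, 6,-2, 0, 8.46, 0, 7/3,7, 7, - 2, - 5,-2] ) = [ - 7  , - 5, - 2, - 2 ,-2, - 3/17,0  ,  0, 7/3,  6,7,7, 8.46]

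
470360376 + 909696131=1380056507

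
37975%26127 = 11848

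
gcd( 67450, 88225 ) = 25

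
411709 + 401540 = 813249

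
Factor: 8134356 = 2^2*3^1*19^1 *35677^1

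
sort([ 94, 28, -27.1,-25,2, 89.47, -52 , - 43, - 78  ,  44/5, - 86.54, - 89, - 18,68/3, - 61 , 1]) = [  -  89, - 86.54, - 78,-61, - 52,-43,-27.1, - 25 , - 18,1,2  ,  44/5 , 68/3, 28, 89.47,94]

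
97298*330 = 32108340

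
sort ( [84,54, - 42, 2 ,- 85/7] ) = [ - 42, - 85/7,2, 54, 84] 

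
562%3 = 1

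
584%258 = 68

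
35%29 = 6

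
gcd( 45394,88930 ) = 2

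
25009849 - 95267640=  - 70257791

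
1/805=1/805=0.00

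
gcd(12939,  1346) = 1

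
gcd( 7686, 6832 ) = 854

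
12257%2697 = 1469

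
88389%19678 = 9677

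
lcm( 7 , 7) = 7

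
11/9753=11/9753 = 0.00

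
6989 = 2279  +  4710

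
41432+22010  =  63442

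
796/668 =199/167=1.19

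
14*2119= 29666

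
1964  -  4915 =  - 2951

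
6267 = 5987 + 280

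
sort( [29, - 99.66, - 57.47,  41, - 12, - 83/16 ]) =[ - 99.66, -57.47, - 12 , - 83/16, 29,  41] 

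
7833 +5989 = 13822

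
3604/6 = 600 + 2/3 = 600.67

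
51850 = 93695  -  41845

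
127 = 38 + 89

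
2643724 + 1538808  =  4182532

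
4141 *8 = 33128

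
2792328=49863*56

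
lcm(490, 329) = 23030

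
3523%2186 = 1337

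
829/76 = 10 + 69/76=10.91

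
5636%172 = 132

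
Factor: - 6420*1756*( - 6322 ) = 2^5 * 3^1*5^1*29^1 * 107^1*109^1*439^1 = 71271193440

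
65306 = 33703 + 31603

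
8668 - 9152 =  - 484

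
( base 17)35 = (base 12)48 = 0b111000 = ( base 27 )22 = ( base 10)56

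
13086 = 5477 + 7609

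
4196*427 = 1791692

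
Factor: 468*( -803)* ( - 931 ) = 349873524  =  2^2 * 3^2 * 7^2 * 11^1*13^1 * 19^1*73^1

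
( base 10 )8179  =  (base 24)e4j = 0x1ff3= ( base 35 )6no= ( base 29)9L1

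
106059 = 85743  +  20316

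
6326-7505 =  - 1179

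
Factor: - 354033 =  - 3^2*139^1 * 283^1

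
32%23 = 9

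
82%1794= 82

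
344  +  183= 527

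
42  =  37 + 5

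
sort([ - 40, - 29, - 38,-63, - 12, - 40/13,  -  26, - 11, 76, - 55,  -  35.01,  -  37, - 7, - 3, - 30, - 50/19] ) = [  -  63 , - 55, - 40,-38, - 37, -35.01, - 30, - 29, - 26,-12, - 11, - 7,-40/13, - 3, - 50/19, 76]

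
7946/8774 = 3973/4387 = 0.91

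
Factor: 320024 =2^3*109^1*367^1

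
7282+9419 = 16701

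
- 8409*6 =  -50454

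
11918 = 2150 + 9768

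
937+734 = 1671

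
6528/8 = 816 = 816.00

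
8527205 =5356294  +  3170911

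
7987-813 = 7174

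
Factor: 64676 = 2^2*19^1 * 23^1*37^1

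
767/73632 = 1/96 =0.01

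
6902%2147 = 461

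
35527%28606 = 6921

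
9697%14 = 9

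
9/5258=9/5258  =  0.00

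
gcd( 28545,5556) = 3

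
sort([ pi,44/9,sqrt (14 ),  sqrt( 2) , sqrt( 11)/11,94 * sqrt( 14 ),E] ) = [ sqrt( 11)/11, sqrt( 2) , E,pi,sqrt( 14),44/9, 94*sqrt( 14 )] 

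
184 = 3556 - 3372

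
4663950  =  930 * 5015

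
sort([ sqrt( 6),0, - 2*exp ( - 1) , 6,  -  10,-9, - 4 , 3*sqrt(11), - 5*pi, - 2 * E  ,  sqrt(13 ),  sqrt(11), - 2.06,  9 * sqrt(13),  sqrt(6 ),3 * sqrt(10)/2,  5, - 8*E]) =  [ - 8*E, - 5*pi, - 10 ,  -  9,-2*E,-4,  -  2.06, -2 * exp(-1),  0,sqrt( 6),sqrt ( 6) , sqrt(11),sqrt( 13 ),3  *sqrt(10) /2,  5,6,3*sqrt( 11), 9*sqrt(13 )]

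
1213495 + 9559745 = 10773240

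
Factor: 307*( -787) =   -  307^1 * 787^1 = - 241609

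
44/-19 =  -44/19 = - 2.32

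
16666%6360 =3946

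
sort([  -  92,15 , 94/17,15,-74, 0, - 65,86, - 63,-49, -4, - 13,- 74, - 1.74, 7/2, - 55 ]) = [ - 92, - 74, - 74, - 65, - 63 , - 55,-49, - 13, -4, - 1.74, 0,7/2,94/17,15,15,  86]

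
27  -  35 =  - 8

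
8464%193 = 165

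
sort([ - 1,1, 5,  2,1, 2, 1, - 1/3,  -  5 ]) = [ - 5 ,-1, - 1/3, 1,1,1,2,2,5] 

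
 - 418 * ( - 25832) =10797776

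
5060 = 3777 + 1283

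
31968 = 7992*4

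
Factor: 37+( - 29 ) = 8 = 2^3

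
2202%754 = 694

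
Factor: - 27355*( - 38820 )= 1061921100  =  2^2*3^1 * 5^2 * 647^1 * 5471^1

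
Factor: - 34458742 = -2^1*19^1*906809^1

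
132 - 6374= - 6242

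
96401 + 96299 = 192700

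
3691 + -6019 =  - 2328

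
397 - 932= - 535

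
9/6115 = 9/6115 = 0.00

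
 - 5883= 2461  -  8344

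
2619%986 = 647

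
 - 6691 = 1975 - 8666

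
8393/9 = 932 +5/9 = 932.56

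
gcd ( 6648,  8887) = 1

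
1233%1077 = 156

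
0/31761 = 0 = 0.00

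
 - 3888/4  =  -972 =- 972.00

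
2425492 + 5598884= 8024376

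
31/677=31/677 = 0.05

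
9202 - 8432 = 770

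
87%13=9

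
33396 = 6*5566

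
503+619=1122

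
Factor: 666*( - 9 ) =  - 2^1*3^4 * 37^1 = -5994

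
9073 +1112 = 10185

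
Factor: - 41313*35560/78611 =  - 2^3  *  3^1 * 5^1 * 7^1*13^(-1)*47^1*127^1*293^1*6047^ (-1 )=- 1469090280/78611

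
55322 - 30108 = 25214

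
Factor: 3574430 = 2^1*5^1*23^1*15541^1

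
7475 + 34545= 42020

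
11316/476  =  2829/119=23.77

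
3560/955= 3 + 139/191 = 3.73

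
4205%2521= 1684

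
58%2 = 0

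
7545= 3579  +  3966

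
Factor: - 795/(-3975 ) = 5^( - 1 )=1/5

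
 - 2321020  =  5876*( - 395) 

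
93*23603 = 2195079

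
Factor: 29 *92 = 2^2 * 23^1*29^1 = 2668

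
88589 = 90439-1850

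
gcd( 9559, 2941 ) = 1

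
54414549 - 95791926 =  - 41377377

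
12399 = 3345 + 9054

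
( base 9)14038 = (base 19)176C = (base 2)10010100101000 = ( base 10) 9512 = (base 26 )E1M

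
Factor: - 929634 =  - 2^1*3^1*41^1 * 3779^1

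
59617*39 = 2325063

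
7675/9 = 852 +7/9 = 852.78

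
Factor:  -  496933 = -653^1*761^1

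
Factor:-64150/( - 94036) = 32075/47018 = 2^(-1 )*5^2*1283^1*23509^( - 1) 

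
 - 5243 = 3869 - 9112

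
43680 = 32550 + 11130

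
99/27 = 11/3 = 3.67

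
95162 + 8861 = 104023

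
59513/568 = 59513/568 =104.78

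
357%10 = 7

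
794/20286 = 397/10143 = 0.04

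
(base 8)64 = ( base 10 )52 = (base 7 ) 103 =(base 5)202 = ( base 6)124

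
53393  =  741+52652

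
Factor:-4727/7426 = -2^(-1) * 29^1*47^(- 1)*79^ (  -  1 )*163^1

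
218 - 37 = 181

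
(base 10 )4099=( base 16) 1003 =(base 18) CBD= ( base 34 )3IJ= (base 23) 7h5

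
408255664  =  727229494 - 318973830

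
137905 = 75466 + 62439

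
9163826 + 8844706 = 18008532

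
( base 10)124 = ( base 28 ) 4C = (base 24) 54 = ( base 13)97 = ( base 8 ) 174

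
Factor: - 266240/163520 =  - 832/511 = - 2^6 * 7^(-1)*13^1*73^( - 1)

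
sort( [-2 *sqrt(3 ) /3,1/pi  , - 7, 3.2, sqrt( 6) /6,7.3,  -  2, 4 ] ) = [ - 7, - 2, - 2*sqrt( 3) /3, 1/pi, sqrt( 6 ) /6,3.2, 4,7.3 ] 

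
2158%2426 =2158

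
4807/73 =4807/73 = 65.85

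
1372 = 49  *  28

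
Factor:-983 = -983^1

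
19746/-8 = -2469 + 3/4 = - 2468.25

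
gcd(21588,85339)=1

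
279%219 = 60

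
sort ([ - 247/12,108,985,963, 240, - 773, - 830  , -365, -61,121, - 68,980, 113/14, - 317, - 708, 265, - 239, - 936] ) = [ - 936, -830, - 773, - 708 , - 365, -317, - 239, - 68, - 61, - 247/12, 113/14, 108, 121 , 240, 265, 963,980,985] 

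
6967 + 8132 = 15099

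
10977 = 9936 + 1041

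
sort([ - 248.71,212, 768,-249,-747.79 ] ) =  [-747.79, -249, - 248.71, 212 , 768 ] 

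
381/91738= 381/91738 = 0.00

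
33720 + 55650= 89370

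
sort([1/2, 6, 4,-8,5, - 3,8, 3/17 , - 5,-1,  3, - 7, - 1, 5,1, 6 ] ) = [ - 8,-7, - 5,-3 , - 1, - 1, 3/17, 1/2, 1, 3, 4 , 5,5,6, 6,8 ]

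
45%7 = 3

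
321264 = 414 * 776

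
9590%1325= 315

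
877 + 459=1336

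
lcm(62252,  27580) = 2178820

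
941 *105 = 98805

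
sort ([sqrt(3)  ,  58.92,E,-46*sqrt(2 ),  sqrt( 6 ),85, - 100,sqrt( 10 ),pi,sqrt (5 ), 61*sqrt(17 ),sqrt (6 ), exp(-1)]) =[-100,-46*sqrt(2 ),exp( - 1 ),sqrt ( 3),sqrt( 5 ),  sqrt(6),sqrt( 6 ),E, pi,sqrt( 10 ),58.92,85,  61 * sqrt(17) ] 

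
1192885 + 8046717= 9239602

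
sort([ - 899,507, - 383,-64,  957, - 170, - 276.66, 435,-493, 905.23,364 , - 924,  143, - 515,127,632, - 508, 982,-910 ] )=[ - 924, - 910,- 899, - 515,-508, - 493, - 383 , - 276.66,-170,-64 , 127,  143, 364, 435, 507,632 , 905.23,957, 982 ] 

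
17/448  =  17/448= 0.04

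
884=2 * 442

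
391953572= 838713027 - 446759455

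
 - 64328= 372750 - 437078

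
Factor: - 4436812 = -2^2*271^1*4093^1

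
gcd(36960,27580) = 140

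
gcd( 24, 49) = 1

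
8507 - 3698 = 4809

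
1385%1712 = 1385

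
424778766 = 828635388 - 403856622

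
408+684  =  1092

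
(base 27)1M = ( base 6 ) 121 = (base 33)1g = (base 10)49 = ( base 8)61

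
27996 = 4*6999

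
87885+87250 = 175135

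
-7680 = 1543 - 9223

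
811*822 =666642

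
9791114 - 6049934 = 3741180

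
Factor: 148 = 2^2*37^1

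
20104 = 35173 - 15069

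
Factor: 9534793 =179^1*53267^1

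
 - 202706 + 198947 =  - 3759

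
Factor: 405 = 3^4*5^1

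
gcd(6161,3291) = 1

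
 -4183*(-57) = 238431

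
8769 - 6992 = 1777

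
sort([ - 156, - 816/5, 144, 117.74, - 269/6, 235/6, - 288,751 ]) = [  -  288, - 816/5, - 156,  -  269/6, 235/6, 117.74, 144, 751]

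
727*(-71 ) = -51617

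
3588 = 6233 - 2645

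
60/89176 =15/22294 = 0.00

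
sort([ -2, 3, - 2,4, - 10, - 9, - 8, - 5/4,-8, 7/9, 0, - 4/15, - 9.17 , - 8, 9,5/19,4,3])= [ - 10,-9.17, - 9 , - 8, - 8, - 8, - 2, - 2, - 5/4,-4/15, 0,5/19,7/9,3,3,4, 4,9 ]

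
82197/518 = 82197/518 = 158.68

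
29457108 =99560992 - 70103884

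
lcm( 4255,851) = 4255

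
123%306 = 123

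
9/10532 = 9/10532 = 0.00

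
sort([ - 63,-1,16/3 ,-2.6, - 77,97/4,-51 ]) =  [-77,-63, - 51, - 2.6, - 1,16/3 , 97/4]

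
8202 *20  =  164040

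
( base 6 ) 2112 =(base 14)260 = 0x1DC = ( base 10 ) 476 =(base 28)h0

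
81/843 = 27/281 = 0.10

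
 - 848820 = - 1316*645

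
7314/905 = 8 + 74/905 = 8.08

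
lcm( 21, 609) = 609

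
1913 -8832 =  - 6919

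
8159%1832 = 831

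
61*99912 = 6094632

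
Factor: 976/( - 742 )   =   - 2^3*7^( - 1 )*53^( - 1 )*61^1 = - 488/371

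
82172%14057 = 11887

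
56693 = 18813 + 37880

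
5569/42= 5569/42 =132.60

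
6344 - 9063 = - 2719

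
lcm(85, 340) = 340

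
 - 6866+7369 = 503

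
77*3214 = 247478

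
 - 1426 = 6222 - 7648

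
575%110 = 25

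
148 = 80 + 68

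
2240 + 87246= 89486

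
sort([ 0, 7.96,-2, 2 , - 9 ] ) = [ - 9, - 2,  0, 2, 7.96]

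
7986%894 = 834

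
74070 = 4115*18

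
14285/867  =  14285/867 = 16.48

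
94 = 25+69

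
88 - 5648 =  - 5560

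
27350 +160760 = 188110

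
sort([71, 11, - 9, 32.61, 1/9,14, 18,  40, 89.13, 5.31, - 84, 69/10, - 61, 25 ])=[ - 84  ,-61, - 9, 1/9, 5.31, 69/10, 11, 14, 18, 25,32.61 , 40,  71,89.13]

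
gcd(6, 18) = 6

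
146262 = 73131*2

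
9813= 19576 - 9763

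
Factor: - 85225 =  - 5^2 * 7^1 * 487^1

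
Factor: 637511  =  7^1*61^1 * 1493^1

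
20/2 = 10 = 10.00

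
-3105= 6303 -9408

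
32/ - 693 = -32/693 = - 0.05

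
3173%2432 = 741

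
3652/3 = 1217 + 1/3 =1217.33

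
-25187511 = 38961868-64149379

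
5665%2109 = 1447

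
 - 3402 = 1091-4493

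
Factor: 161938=2^1*7^1*43^1*269^1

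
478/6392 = 239/3196 = 0.07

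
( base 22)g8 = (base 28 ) co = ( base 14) 1BA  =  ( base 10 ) 360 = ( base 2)101101000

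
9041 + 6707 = 15748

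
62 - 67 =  - 5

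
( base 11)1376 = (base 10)1777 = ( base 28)27D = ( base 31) 1qa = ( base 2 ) 11011110001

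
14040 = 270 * 52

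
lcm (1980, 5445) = 21780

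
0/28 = 0= 0.00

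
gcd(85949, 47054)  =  1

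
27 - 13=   14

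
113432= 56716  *2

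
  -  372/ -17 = 21 + 15/17 = 21.88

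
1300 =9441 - 8141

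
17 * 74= 1258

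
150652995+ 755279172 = 905932167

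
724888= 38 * 19076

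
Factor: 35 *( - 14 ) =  - 490 = - 2^1 *5^1 * 7^2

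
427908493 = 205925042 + 221983451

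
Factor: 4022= 2^1*2011^1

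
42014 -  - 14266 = 56280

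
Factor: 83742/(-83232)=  - 2^(-4)*3^(- 1 )*17^( - 1 )*821^1 = - 821/816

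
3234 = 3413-179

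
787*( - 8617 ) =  - 6781579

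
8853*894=7914582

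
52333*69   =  3610977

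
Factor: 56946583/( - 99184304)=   -  2^(- 4 )*17^3 * 67^1*173^1*1531^( - 1)*4049^( -1)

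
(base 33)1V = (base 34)1U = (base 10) 64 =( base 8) 100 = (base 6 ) 144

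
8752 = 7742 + 1010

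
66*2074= 136884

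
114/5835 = 38/1945 = 0.02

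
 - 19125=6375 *( - 3)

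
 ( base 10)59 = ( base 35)1o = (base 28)23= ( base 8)73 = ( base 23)2d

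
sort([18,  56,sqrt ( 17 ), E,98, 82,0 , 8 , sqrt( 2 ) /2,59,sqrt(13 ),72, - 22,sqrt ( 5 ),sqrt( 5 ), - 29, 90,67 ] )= [ - 29, - 22,0,sqrt( 2 ) /2,sqrt( 5),sqrt(5 ),E,sqrt( 13), sqrt( 17 ),8, 18, 56,  59, 67,  72 , 82,90,98 ]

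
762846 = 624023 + 138823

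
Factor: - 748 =- 2^2*11^1*17^1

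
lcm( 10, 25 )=50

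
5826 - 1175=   4651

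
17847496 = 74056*241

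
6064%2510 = 1044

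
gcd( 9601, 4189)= 1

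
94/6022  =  47/3011 = 0.02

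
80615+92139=172754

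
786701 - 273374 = 513327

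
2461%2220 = 241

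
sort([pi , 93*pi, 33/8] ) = [ pi, 33/8,93*pi ]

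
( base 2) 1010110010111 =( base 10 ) 5527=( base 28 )71B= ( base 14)202B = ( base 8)12627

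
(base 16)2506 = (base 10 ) 9478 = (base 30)afs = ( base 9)14001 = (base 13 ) 4411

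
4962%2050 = 862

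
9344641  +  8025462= 17370103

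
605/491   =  605/491 =1.23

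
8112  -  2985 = 5127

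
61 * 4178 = 254858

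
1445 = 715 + 730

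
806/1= 806 = 806.00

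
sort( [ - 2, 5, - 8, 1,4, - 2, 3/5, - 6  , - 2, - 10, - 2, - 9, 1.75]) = [ -10, - 9, - 8, - 6, - 2, - 2, - 2,-2, 3/5,1, 1.75, 4, 5 ] 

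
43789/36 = 1216+13/36 = 1216.36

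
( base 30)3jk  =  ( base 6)23122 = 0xCDA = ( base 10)3290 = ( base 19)923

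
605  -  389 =216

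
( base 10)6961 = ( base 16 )1B31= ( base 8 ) 15461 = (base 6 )52121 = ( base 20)H81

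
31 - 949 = - 918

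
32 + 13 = 45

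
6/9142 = 3/4571 = 0.00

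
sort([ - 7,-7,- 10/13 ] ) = [ - 7,-7,-10/13] 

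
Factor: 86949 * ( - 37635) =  - 3^3 * 5^1 * 13^1*193^1 * 9661^1 = - 3272325615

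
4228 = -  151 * (-28 ) 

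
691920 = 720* 961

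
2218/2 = 1109= 1109.00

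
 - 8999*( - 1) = 8999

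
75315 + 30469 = 105784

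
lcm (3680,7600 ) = 349600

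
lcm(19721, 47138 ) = 1932658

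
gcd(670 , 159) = 1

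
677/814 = 677/814=0.83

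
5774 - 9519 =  - 3745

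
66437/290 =229 + 27/290  =  229.09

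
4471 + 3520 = 7991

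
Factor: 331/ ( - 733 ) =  - 331^1*733^ ( - 1 )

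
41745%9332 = 4417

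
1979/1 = 1979 = 1979.00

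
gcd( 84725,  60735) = 5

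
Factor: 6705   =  3^2*5^1*149^1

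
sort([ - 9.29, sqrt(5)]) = [ - 9.29,sqrt( 5 )] 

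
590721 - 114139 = 476582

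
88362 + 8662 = 97024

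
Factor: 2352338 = 2^1*743^1*1583^1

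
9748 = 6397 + 3351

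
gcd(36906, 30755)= 6151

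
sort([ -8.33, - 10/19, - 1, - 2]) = [-8.33, - 2, -1, - 10/19]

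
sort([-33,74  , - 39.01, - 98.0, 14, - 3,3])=[-98.0, - 39.01, -33, - 3, 3, 14,74 ]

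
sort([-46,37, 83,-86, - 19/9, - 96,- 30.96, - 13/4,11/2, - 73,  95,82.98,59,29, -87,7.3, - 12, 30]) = [-96, - 87, - 86,  -  73, - 46,  -  30.96,-12 ,  -  13/4, - 19/9, 11/2,7.3 , 29, 30,37, 59,82.98, 83,95 ]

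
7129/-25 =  - 7129/25 = - 285.16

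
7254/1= 7254 = 7254.00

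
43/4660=43/4660 = 0.01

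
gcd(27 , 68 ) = 1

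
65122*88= 5730736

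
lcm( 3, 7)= 21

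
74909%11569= 5495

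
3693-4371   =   - 678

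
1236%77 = 4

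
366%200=166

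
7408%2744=1920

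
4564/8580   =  1141/2145  =  0.53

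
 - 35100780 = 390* ( - 90002) 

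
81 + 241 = 322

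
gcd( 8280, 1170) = 90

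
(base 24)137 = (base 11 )546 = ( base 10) 655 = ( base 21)1A4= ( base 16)28F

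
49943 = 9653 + 40290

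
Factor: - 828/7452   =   - 1/9  =  - 3^( -2 )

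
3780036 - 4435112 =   -  655076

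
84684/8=10585 + 1/2=10585.50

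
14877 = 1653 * 9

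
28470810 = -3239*( - 8790) 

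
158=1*158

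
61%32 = 29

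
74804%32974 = 8856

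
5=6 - 1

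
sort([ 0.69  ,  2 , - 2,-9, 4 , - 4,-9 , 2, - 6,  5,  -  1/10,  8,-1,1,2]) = [-9,-9 ,  -  6 , - 4,-2, - 1, - 1/10,0.69,  1,2 , 2 , 2 , 4 , 5, 8 ]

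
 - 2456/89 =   -  2456/89 = - 27.60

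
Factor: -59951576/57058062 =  - 29975788/28529031 = -2^2*3^( - 1 )*7493947^1*9509677^(-1)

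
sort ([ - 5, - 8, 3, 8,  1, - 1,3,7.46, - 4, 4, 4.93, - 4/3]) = [ - 8 ,-5, - 4, -4/3, - 1, 1,3, 3,4, 4.93, 7.46,8]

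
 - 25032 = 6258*( - 4)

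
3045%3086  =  3045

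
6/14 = 3/7  =  0.43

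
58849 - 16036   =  42813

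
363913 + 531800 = 895713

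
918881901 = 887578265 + 31303636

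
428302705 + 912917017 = 1341219722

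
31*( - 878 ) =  - 27218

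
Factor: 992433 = 3^1*13^1*25447^1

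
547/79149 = 547/79149 = 0.01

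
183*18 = 3294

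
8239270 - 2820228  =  5419042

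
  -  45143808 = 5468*( - 8256 )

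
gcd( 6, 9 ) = 3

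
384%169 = 46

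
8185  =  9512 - 1327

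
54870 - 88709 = -33839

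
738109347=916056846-177947499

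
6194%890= 854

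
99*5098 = 504702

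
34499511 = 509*67779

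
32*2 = 64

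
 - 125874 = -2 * 62937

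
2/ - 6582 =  - 1/3291 =- 0.00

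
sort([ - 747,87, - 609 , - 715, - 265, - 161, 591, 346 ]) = [ - 747, - 715, - 609, - 265 , - 161, 87,346, 591] 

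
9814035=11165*879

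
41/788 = 41/788 = 0.05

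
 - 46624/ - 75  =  46624/75=621.65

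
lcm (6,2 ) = 6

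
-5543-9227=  -14770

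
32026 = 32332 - 306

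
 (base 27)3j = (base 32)34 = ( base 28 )3G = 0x64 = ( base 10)100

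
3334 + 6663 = 9997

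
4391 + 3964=8355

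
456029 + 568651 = 1024680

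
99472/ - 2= - 49736/1 =- 49736.00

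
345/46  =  7 + 1/2 = 7.50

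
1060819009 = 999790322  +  61028687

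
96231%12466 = 8969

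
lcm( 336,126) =1008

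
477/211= 2 + 55/211  =  2.26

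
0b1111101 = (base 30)45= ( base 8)175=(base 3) 11122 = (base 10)125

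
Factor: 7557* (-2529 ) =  - 19111653 = - 3^3*11^1*229^1 *281^1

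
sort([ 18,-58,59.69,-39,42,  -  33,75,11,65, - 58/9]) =[- 58,-39,  -  33,  -  58/9,11,18, 42,59.69,65,75 ]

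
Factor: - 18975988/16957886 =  - 9487994/8478943 = - 2^1*11^( - 1 )*661^1*7177^1 *770813^( - 1 ) 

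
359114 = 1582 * 227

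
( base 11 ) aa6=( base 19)3CF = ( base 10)1326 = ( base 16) 52E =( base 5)20301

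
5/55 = 1/11 = 0.09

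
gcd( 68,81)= 1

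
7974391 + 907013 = 8881404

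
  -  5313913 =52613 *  (- 101)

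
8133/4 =8133/4 = 2033.25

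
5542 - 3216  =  2326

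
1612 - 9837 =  - 8225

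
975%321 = 12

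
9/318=3/106 = 0.03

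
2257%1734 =523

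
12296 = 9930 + 2366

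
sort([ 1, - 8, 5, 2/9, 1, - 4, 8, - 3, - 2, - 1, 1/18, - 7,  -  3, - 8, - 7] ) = [  -  8, - 8, - 7, - 7, - 4, - 3, - 3, - 2, - 1, 1/18, 2/9,  1,1 , 5, 8]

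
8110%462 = 256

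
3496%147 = 115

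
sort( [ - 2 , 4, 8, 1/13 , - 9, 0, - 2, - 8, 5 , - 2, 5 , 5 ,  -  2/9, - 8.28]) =[ - 9, - 8.28, - 8 , - 2, - 2,  -  2, - 2/9,0,1/13,  4 , 5  ,  5, 5,8] 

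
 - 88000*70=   -  6160000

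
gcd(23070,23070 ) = 23070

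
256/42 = 6 + 2/21 = 6.10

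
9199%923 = 892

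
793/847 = 793/847 = 0.94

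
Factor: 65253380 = 2^2*5^1 * 1283^1*2543^1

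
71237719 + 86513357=157751076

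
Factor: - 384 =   -  2^7 * 3^1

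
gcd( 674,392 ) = 2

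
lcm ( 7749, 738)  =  15498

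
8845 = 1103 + 7742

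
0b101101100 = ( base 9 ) 444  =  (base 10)364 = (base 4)11230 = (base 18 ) 124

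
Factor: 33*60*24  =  2^5*3^3*5^1*11^1 = 47520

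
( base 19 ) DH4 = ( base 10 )5020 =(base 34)4bm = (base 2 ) 1001110011100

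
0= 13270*0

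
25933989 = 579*44791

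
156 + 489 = 645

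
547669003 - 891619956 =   -  343950953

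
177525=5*35505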